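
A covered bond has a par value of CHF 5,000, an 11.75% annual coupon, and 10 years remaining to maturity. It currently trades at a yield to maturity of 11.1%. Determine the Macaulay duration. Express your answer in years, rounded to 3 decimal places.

Periodic yield y = 0.111. Discount each cash flow and weight by its year:
  t   CF        PV=CF/(1+0.111)^t    t·PV
  1       587.50       528.8029       528.8029
  2       587.50       475.9702       951.9404
  3       587.50       428.4160     1,285.2480
  4       587.50       385.6130     1,542.4519
  5       587.50       347.0864     1,735.4319
  6       587.50       312.4090     1,874.4539
  7       587.50       281.1962     1,968.3734
  8       587.50       253.1019     2,024.8152
  9       587.50       227.8145     2,050.3304
  10    5,587.50     1,950.1901    19,501.9010
  Σ                  5,190.6001    33,463.7490
Price P = Σ PV = 5,190.6001.
Macaulay duration = Σ(t·PV) / P = 33,463.7490 / 5,190.6001 = 6.44699 years.

6.447 years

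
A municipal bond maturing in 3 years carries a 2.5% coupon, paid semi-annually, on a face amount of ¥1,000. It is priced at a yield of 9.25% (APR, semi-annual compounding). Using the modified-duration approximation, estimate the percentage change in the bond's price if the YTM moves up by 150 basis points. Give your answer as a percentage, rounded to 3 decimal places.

Periodic yield y = 0.04625. Modified duration first:
  t   CF        PV=CF/(1+0.04625)^t    t·PV
  1        12.50        11.9474        11.9474
  2        12.50        11.4193        22.8386
  3        12.50        10.9145        32.7435
  4        12.50        10.4320        41.7281
  5        12.50         9.9709        49.8543
  6     1,012.50       771.9376     4,631.6257
  Σ                    826.6217     4,790.7376
P = 826.6217; D_Mac = 5.79556 half-year periods = 2.89778 yrs; D_mod = 2.89778/(1+0.04625) = 2.76968 yrs.
ΔP/P ≈ -D_mod · Δy = -2.76968 × (+0.015) = -0.041545 = -4.1545%.

-4.155%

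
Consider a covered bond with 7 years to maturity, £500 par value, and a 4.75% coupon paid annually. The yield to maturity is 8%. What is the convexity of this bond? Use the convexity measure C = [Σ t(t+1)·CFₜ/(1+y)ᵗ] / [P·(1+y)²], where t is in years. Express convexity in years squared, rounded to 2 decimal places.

39.15

With y = 0.08:
  t   CF        PV=CF/(1+0.08)^t    t·PV        t(t+1)·PV
  1        23.75        21.9907        21.9907          43.9815
  2        23.75        20.3618        40.7236         122.1708
  3        23.75        18.8535        56.5605         226.2422
  4        23.75        17.4570        69.8278         349.1392
  5        23.75        16.1639        80.8193         484.9155
  6        23.75        14.9665        89.7992         628.5942
  7       523.75       305.6031     2,139.2217      17,113.7733
  Σ                    415.3965     2,498.9428      18,968.8167
P = 415.3965.
Convexity = Σ t(t+1)·PV / [P·(1+y)²] = 18,968.8167 / (415.3965 × 1.166400) = 39.14983.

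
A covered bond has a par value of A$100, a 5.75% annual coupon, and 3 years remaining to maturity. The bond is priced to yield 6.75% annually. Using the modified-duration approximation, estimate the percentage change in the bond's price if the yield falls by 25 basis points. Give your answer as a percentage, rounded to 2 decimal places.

Periodic yield y = 0.0675. Modified duration first:
  t   CF        PV=CF/(1+0.0675)^t    t·PV
  1         5.75         5.3864         5.3864
  2         5.75         5.0458        10.0916
  3       105.75        86.9314       260.7942
  Σ                     97.3637       276.2723
P = 97.3637; D_Mac = 2.83753 yrs; D_mod = 2.83753/(1+0.0675) = 2.65811 yrs.
ΔP/P ≈ -D_mod · Δy = -2.65811 × (-0.0025) = +0.006645 = +0.6645%.

+0.66%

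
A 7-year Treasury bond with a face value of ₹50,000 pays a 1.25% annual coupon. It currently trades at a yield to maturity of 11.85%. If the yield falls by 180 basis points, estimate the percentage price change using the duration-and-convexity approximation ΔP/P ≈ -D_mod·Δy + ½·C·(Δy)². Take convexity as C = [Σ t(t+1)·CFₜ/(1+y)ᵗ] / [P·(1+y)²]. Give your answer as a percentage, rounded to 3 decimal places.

With y = 0.1185:
  t   CF        PV=CF/(1+0.1185)^t    t·PV        t(t+1)·PV
  1       625.00       558.7841       558.7841       1,117.5682
  2       625.00       499.5834       999.1669       2,997.5007
  3       625.00       446.6548     1,339.9645       5,359.8582
  4       625.00       399.3338     1,597.3352       7,986.6759
  5       625.00       357.0262     1,785.1309      10,710.7857
  6       625.00       319.2009     1,915.2053      13,406.4372
  7    50,625.00    23,116.0230   161,812.1607   1,294,497.2859
  Σ                 25,696.6062   170,007.7477   1,336,076.1116
P = 25,696.6062; D_Mac = 6.61596 yrs; D_mod = 5.91503 yrs; C = 41.56076.
Duration effect: -5.91503 × (-0.018) = +0.106471
Convexity effect: 0.5 × 41.56076 × (-0.018)² = +0.0067328
ΔP/P ≈ +0.106471 + 0.0067328 = +0.113203 = +11.3203%.

+11.320%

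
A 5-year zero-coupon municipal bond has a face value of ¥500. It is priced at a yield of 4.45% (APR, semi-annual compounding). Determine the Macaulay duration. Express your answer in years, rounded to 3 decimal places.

5.000 years

A zero-coupon bond has a single cash flow at maturity, so its Macaulay duration equals its maturity: 5 years.
(Equivalently: 10 semi-annual periods ÷ 2 = 5 years.)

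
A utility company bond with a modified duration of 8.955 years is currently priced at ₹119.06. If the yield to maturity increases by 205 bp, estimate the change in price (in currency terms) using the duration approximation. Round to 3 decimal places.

-₹21.857

Duration approximation: ΔP/P ≈ -D_mod · Δy = -8.955 × (+0.0205) = -0.1835775.
ΔP ≈ 119.06 × (-0.1835775) = -21.85673715.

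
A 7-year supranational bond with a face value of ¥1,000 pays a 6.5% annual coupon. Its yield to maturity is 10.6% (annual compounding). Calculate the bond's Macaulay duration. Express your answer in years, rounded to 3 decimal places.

5.688 years

Periodic yield y = 0.106. Discount each cash flow and weight by its year:
  t   CF        PV=CF/(1+0.106)^t    t·PV
  1        65.00        58.7703        58.7703
  2        65.00        53.1377       106.2755
  3        65.00        48.0450       144.1349
  4        65.00        43.4403       173.7612
  5        65.00        39.2769       196.3847
  6        65.00        35.5126       213.0757
  7     1,065.00       526.0944     3,682.6611
  Σ                    804.2774     4,575.0635
Price P = Σ PV = 804.2774.
Macaulay duration = Σ(t·PV) / P = 4,575.0635 / 804.2774 = 5.68842 years.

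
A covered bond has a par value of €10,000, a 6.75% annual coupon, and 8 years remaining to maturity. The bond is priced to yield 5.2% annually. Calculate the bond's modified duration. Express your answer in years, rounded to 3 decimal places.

Periodic yield y = 0.052. First find Macaulay duration:
  t   CF        PV=CF/(1+0.052)^t    t·PV
  1       675.00       641.6350       641.6350
  2       675.00       609.9192     1,219.8384
  3       675.00       579.7711     1,739.3133
  4       675.00       551.1132     2,204.4528
  5       675.00       523.8719     2,619.3593
  6       675.00       497.9771     2,987.8623
  7       675.00       473.3622     3,313.5355
  8    10,675.00     7,116.0987    56,928.7899
  Σ                 10,993.7483    71,654.7865
P = 10,993.7483; Macaulay duration = 71,654.7865 / 10,993.7483 = 6.51778 years.
Modified duration = D_Mac / (1 + y) = 6.51778 / 1.052 = 6.19560 years.

6.196 years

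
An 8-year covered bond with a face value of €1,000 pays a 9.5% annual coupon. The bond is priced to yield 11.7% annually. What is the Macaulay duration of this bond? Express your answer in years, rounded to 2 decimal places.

5.82 years

Periodic yield y = 0.117. Discount each cash flow and weight by its year:
  t   CF        PV=CF/(1+0.117)^t    t·PV
  1        95.00        85.0492        85.0492
  2        95.00        76.1408       152.2815
  3        95.00        68.1654       204.4962
  4        95.00        61.0254       244.1018
  5        95.00        54.6333       273.1667
  6        95.00        48.9108       293.4647
  7        95.00        43.7876       306.5134
  8     1,095.00       451.8442     3,614.7538
  Σ                    889.5568     5,173.8273
Price P = Σ PV = 889.5568.
Macaulay duration = Σ(t·PV) / P = 5,173.8273 / 889.5568 = 5.81619 years.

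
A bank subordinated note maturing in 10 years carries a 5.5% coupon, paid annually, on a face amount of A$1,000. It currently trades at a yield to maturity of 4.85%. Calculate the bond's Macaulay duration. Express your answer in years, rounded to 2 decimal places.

Periodic yield y = 0.0485. Discount each cash flow and weight by its year:
  t   CF        PV=CF/(1+0.0485)^t    t·PV
  1        55.00        52.4559        52.4559
  2        55.00        50.0295       100.0589
  3        55.00        47.7153       143.1458
  4        55.00        45.5081       182.0325
  5        55.00        43.4031       217.0154
  6        55.00        41.3954       248.3724
  7        55.00        39.4806       276.3641
  8        55.00        37.6544       301.2348
  9        55.00        35.9126       323.2133
  10    1,055.00       657.0041     6,570.0415
  Σ                  1,050.5589     8,413.9347
Price P = Σ PV = 1,050.5589.
Macaulay duration = Σ(t·PV) / P = 8,413.9347 / 1,050.5589 = 8.00901 years.

8.01 years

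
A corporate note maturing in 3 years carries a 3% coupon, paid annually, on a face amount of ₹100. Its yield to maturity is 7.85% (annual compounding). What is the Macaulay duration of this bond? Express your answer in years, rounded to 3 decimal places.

2.907 years

Periodic yield y = 0.0785. Discount each cash flow and weight by its year:
  t   CF        PV=CF/(1+0.0785)^t    t·PV
  1         3.00         2.7816         2.7816
  2         3.00         2.5792         5.1584
  3       103.00        82.1064       246.3191
  Σ                     87.4672       254.2591
Price P = Σ PV = 87.4672.
Macaulay duration = Σ(t·PV) / P = 254.2591 / 87.4672 = 2.90691 years.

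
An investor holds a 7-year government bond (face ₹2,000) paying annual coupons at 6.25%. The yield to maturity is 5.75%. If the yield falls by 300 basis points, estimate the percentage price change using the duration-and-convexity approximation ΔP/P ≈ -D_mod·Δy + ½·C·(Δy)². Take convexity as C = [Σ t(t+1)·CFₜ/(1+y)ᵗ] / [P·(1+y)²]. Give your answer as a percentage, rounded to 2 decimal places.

With y = 0.0575:
  t   CF        PV=CF/(1+0.0575)^t    t·PV        t(t+1)·PV
  1       125.00       118.2033       118.2033         236.4066
  2       125.00       111.7762       223.5524         670.6571
  3       125.00       105.6985       317.0955       1,268.3822
  4       125.00        99.9513       399.8053       1,999.0263
  5       125.00        94.5166       472.5830       2,835.4983
  6       125.00        89.3774       536.2644       3,753.8511
  7     2,125.00     1,436.7999    10,057.5996      80,460.7968
  Σ                  2,056.3233    12,125.1036      91,224.6184
P = 2,056.3233; D_Mac = 5.89650 yrs; D_mod = 5.57588 yrs; C = 39.66979.
Duration effect: -5.57588 × (-0.03) = +0.167277
Convexity effect: 0.5 × 39.66979 × (-0.03)² = +0.0178514
ΔP/P ≈ +0.167277 + 0.0178514 = +0.185128 = +18.5128%.

+18.51%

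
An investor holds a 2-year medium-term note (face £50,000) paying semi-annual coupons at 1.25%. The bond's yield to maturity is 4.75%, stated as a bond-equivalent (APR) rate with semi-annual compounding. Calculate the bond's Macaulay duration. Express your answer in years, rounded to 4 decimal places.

1.9807 years

Periodic yield y = 0.02375. Discount each cash flow and weight by its period:
  t   CF        PV=CF/(1+0.02375)^t    t·PV
  1       312.50       305.2503       305.2503
  2       312.50       298.1688       596.3376
  3       312.50       291.2516       873.7547
  4    50,312.50    45,803.6659   183,214.6638
  Σ                 46,698.3366   184,990.0064
Price P = Σ PV = 46,698.3366.
Macaulay duration = Σ(t·PV) / P = 184,990.0064 / 46,698.3366 = 3.96138 half-year periods.
In years: 3.96138 / 2 = 1.98069 years.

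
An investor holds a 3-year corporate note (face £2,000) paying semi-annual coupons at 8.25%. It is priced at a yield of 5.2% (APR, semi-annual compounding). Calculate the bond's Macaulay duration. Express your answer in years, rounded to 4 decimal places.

2.7310 years

Periodic yield y = 0.026. Discount each cash flow and weight by its period:
  t   CF        PV=CF/(1+0.026)^t    t·PV
  1        82.50        80.4094        80.4094
  2        82.50        78.3717       156.7434
  3        82.50        76.3857       229.1570
  4        82.50        74.4500       297.7999
  5        82.50        72.5633       362.8166
  6     2,082.50     1,785.2574    10,711.5445
  Σ                  2,167.4374    11,838.4707
Price P = Σ PV = 2,167.4374.
Macaulay duration = Σ(t·PV) / P = 11,838.4707 / 2,167.4374 = 5.46197 half-year periods.
In years: 5.46197 / 2 = 2.73098 years.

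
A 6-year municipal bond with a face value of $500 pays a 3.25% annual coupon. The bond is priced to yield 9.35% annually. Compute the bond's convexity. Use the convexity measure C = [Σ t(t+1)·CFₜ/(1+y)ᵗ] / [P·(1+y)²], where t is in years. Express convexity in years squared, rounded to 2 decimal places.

With y = 0.0935:
  t   CF        PV=CF/(1+0.0935)^t    t·PV        t(t+1)·PV
  1        16.25        14.8605        14.8605          29.7211
  2        16.25        13.5899        27.1798          81.5393
  3        16.25        12.4279        37.2836         149.1345
  4        16.25        11.3652        45.4609         227.3046
  5        16.25        10.3934        51.9672         311.8033
  6       516.25       301.9586     1,811.7513      12,682.2594
  Σ                    364.5955     1,988.5034      13,481.7622
P = 364.5955.
Convexity = Σ t(t+1)·PV / [P·(1+y)²] = 13,481.7622 / (364.5955 × 1.195742) = 30.92415.

30.92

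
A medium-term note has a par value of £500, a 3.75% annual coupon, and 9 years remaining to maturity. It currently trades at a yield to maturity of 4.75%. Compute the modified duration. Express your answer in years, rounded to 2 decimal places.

7.40 years

Periodic yield y = 0.0475. First find Macaulay duration:
  t   CF        PV=CF/(1+0.0475)^t    t·PV
  1        18.75        17.8998        17.8998
  2        18.75        17.0881        34.1762
  3        18.75        16.3132        48.9396
  4        18.75        15.5735        62.2938
  5        18.75        14.8673        74.3363
  6        18.75        14.1931        85.1586
  7        18.75        13.5495        94.8465
  8        18.75        12.9351       103.4806
  9       518.75       341.6424     3,074.7820
  Σ                    464.0619     3,595.9134
P = 464.0619; Macaulay duration = 3,595.9134 / 464.0619 = 7.74878 years.
Modified duration = D_Mac / (1 + y) = 7.74878 / 1.0475 = 7.39740 years.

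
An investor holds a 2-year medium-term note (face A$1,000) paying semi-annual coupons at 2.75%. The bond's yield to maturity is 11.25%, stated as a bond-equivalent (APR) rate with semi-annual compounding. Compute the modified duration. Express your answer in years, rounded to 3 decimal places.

1.852 years

Periodic yield y = 0.05625. First find Macaulay duration:
  t   CF        PV=CF/(1+0.05625)^t    t·PV
  1        13.75        13.0178        13.0178
  2        13.75        12.3245        24.6490
  3        13.75        11.6682        35.0045
  4     1,013.75       814.4492     3,257.7966
  Σ                    851.4596     3,330.4679
P = 851.4596; Macaulay duration = 3,330.4679 / 851.4596 = 3.91148 half-year periods = 1.95574 years.
Modified duration = D_Mac / (1 + y) = 1.95574 / 1.05625 = 1.85159 years.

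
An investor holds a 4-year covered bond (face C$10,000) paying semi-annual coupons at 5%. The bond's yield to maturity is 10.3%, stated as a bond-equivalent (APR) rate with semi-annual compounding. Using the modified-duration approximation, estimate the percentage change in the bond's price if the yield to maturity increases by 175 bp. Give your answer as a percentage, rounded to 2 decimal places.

Periodic yield y = 0.0515. Modified duration first:
  t   CF        PV=CF/(1+0.0515)^t    t·PV
  1       250.00       237.7556       237.7556
  2       250.00       226.1109       452.2218
  3       250.00       215.0365       645.1095
  4       250.00       204.5045       818.0181
  5       250.00       194.4884       972.4418
  6       250.00       184.9628     1,109.7767
  7       250.00       175.9037     1,231.3262
  8    10,250.00     6,858.8238    54,870.5908
  Σ                  8,297.5862    60,337.2404
P = 8,297.5862; D_Mac = 7.27166 half-year periods = 3.63583 yrs; D_mod = 3.63583/(1+0.0515) = 3.45776 yrs.
ΔP/P ≈ -D_mod · Δy = -3.45776 × (+0.0175) = -0.060511 = -6.0511%.

-6.05%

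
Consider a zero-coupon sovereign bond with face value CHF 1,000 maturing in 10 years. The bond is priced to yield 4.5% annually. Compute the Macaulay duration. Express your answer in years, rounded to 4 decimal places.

10.0000 years

A zero-coupon bond has a single cash flow at maturity, so its Macaulay duration equals its maturity: 10 years.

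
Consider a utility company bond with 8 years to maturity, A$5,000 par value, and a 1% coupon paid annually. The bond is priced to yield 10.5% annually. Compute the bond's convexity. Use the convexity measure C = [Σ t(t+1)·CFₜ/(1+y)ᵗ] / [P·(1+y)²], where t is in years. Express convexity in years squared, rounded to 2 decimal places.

With y = 0.105:
  t   CF        PV=CF/(1+0.105)^t    t·PV        t(t+1)·PV
  1        50.00        45.2489        45.2489          90.4977
  2        50.00        40.9492        81.8984         245.6952
  3        50.00        37.0581       111.1743         444.6972
  4        50.00        33.5367       134.1470         670.7349
  5        50.00        30.3500       151.7500         910.4998
  6        50.00        27.4661       164.7963       1,153.5744
  7        50.00        24.8562       173.9931       1,391.9450
  8     5,050.00     2,271.9206    18,175.3650     163,578.2849
  Σ                  2,511.3858    19,038.3730     168,485.9293
P = 2,511.3858.
Convexity = Σ t(t+1)·PV / [P·(1+y)²] = 168,485.9293 / (2,511.3858 × 1.221025) = 54.94468.

54.94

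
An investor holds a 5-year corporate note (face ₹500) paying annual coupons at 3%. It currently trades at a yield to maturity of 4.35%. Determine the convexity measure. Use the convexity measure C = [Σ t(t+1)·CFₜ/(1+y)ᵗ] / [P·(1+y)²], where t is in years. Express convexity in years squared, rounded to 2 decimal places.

With y = 0.0435:
  t   CF        PV=CF/(1+0.0435)^t    t·PV        t(t+1)·PV
  1        15.00        14.3747        14.3747          28.7494
  2        15.00        13.7755        27.5509          82.6528
  3        15.00        13.2012        39.6036         158.4146
  4        15.00        12.6509        50.6036         253.0180
  5       515.00       416.2411     2,081.2055      12,487.2330
  Σ                    470.2434     2,213.3384      13,010.0678
P = 470.2434.
Convexity = Σ t(t+1)·PV / [P·(1+y)²] = 13,010.0678 / (470.2434 × 1.088892) = 25.40809.

25.41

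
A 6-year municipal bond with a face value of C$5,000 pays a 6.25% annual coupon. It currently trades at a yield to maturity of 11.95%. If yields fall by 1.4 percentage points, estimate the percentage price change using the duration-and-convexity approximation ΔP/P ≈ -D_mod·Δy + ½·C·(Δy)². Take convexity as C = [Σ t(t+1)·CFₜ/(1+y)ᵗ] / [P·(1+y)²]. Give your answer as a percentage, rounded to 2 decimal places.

With y = 0.1195:
  t   CF        PV=CF/(1+0.1195)^t    t·PV        t(t+1)·PV
  1       312.50       279.1425       279.1425         558.2849
  2       312.50       249.3457       498.6913       1,496.0740
  3       312.50       222.7295       668.1885       2,672.7539
  4       312.50       198.9544       795.8177       3,979.0887
  5       312.50       177.7172       888.5861       5,331.5169
  6     5,312.50     2,698.6984    16,192.1905     113,345.3338
  Σ                  3,826.5877    19,322.6167     127,383.0523
P = 3,826.5877; D_Mac = 5.04957 yrs; D_mod = 4.51056 yrs; C = 26.56145.
Duration effect: -4.51056 × (-0.014) = +0.063148
Convexity effect: 0.5 × 26.56145 × (-0.014)² = +0.0026030
ΔP/P ≈ +0.063148 + 0.0026030 = +0.065751 = +6.5751%.

+6.58%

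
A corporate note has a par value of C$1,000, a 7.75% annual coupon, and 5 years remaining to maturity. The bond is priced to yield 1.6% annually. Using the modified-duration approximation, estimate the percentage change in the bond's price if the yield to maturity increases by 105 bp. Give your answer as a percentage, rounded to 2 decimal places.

Periodic yield y = 0.016. Modified duration first:
  t   CF        PV=CF/(1+0.016)^t    t·PV
  1        77.50        76.2795        76.2795
  2        77.50        75.0783       150.1566
  3        77.50        73.8959       221.6878
  4        77.50        72.7322       290.9289
  5     1,077.50       995.2879     4,976.4397
  Σ                  1,293.2739     5,715.4925
P = 1,293.2739; D_Mac = 4.41940 yrs; D_mod = 4.41940/(1+0.016) = 4.34980 yrs.
ΔP/P ≈ -D_mod · Δy = -4.34980 × (+0.0105) = -0.045673 = -4.5673%.

-4.57%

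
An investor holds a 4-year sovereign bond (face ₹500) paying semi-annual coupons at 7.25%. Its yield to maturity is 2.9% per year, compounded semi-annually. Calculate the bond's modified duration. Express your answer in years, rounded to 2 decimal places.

3.53 years

Periodic yield y = 0.0145. First find Macaulay duration:
  t   CF        PV=CF/(1+0.0145)^t    t·PV
  1       18.125        17.8659        17.8659
  2       18.125        17.6106        35.2212
  3       18.125        17.3589        52.0767
  4       18.125        17.1108        68.4431
  5       18.125        16.8662        84.3311
  6       18.125        16.6252        99.7509
  7       18.125        16.3875       114.7128
  8      518.125       461.7619     3,694.0955
  Σ                    581.5871     4,166.4972
P = 581.5871; Macaulay duration = 4,166.4972 / 581.5871 = 7.16401 half-year periods = 3.58201 years.
Modified duration = D_Mac / (1 + y) = 3.58201 / 1.0145 = 3.53081 years.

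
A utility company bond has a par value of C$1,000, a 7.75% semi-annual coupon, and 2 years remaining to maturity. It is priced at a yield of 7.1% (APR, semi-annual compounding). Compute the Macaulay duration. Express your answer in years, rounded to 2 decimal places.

1.89 years

Periodic yield y = 0.0355. Discount each cash flow and weight by its period:
  t   CF        PV=CF/(1+0.0355)^t    t·PV
  1        38.75        37.4215        37.4215
  2        38.75        36.1386        72.2772
  3        38.75        34.8997       104.6990
  4     1,038.75       903.4635     3,613.8541
  Σ                  1,011.9234     3,828.2519
Price P = Σ PV = 1,011.9234.
Macaulay duration = Σ(t·PV) / P = 3,828.2519 / 1,011.9234 = 3.78314 half-year periods.
In years: 3.78314 / 2 = 1.89157 years.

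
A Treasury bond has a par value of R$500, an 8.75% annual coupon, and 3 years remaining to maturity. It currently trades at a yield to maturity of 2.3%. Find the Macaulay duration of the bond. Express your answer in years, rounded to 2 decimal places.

2.79 years

Periodic yield y = 0.023. Discount each cash flow and weight by its year:
  t   CF        PV=CF/(1+0.023)^t    t·PV
  1        43.75        42.7664        42.7664
  2        43.75        41.8049        83.6097
  3       543.75       507.8932     1,523.6795
  Σ                    592.4644     1,650.0556
Price P = Σ PV = 592.4644.
Macaulay duration = Σ(t·PV) / P = 1,650.0556 / 592.4644 = 2.78507 years.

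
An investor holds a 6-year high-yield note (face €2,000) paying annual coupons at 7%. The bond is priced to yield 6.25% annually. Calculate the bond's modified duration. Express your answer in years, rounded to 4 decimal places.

Periodic yield y = 0.0625. First find Macaulay duration:
  t   CF        PV=CF/(1+0.0625)^t    t·PV
  1       140.00       131.7647       131.7647
  2       140.00       124.0138       248.0277
  3       140.00       116.7189       350.1567
  4       140.00       109.8531       439.4124
  5       140.00       103.3911       516.9557
  6     2,140.00     1,487.4423     8,924.6541
  Σ                  2,073.1840    10,610.9713
P = 2,073.1840; Macaulay duration = 10,610.9713 / 2,073.1840 = 5.11820 years.
Modified duration = D_Mac / (1 + y) = 5.11820 / 1.0625 = 4.81713 years.

4.8171 years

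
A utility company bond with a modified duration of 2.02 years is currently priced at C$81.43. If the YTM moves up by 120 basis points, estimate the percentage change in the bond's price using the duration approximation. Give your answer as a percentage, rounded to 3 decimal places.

Duration approximation: ΔP/P ≈ -D_mod · Δy = -2.02 × (+0.012) = -0.024240.
As a percentage: -2.4240%.

-2.424%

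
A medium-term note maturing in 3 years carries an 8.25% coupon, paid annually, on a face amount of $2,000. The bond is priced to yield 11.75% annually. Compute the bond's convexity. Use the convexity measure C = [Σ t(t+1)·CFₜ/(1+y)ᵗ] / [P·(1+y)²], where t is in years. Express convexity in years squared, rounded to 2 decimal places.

With y = 0.1175:
  t   CF        PV=CF/(1+0.1175)^t    t·PV        t(t+1)·PV
  1       165.00       147.6510       147.6510         295.3020
  2       165.00       132.1262       264.2524         792.7571
  3     2,165.00     1,551.3697     4,654.1091      18,616.4364
  Σ                  1,831.1469     5,066.0125      19,704.4955
P = 1,831.1469.
Convexity = Σ t(t+1)·PV / [P·(1+y)²] = 19,704.4955 / (1,831.1469 × 1.248806) = 8.61682.

8.62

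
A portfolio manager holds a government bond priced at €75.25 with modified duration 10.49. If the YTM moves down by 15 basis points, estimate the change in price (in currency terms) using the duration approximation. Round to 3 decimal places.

+€1.184

Duration approximation: ΔP/P ≈ -D_mod · Δy = -10.49 × (-0.0015) = +0.015735.
ΔP ≈ 75.25 × (+0.015735) = +1.18405875.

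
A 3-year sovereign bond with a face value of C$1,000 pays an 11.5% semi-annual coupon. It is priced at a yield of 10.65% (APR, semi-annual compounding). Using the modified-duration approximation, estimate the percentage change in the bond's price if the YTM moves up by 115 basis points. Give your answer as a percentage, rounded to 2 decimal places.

Periodic yield y = 0.05325. Modified duration first:
  t   CF        PV=CF/(1+0.05325)^t    t·PV
  1        57.50        54.5929        54.5929
  2        57.50        51.8328       103.6657
  3        57.50        49.2123       147.6368
  4        57.50        46.7242       186.8968
  5        57.50        44.3619       221.8097
  6     1,057.50       774.6251     4,647.7506
  Σ                  1,021.3493     5,362.3526
P = 1,021.3493; D_Mac = 5.25026 half-year periods = 2.62513 yrs; D_mod = 2.62513/(1+0.05325) = 2.49241 yrs.
ΔP/P ≈ -D_mod · Δy = -2.49241 × (+0.0115) = -0.028663 = -2.8663%.

-2.87%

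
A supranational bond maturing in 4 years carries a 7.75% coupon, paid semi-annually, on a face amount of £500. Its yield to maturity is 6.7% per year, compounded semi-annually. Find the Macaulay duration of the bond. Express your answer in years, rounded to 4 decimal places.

Periodic yield y = 0.0335. Discount each cash flow and weight by its period:
  t   CF        PV=CF/(1+0.0335)^t    t·PV
  1       19.375        18.7470        18.7470
  2       19.375        18.1393        36.2786
  3       19.375        17.5513        52.6540
  4       19.375        16.9824        67.9297
  5       19.375        16.4320        82.1598
  6       19.375        15.8993        95.3960
  7       19.375        15.3840       107.6878
  8      519.375       399.0223     3,192.1786
  Σ                    518.1576     3,653.0315
Price P = Σ PV = 518.1576.
Macaulay duration = Σ(t·PV) / P = 3,653.0315 / 518.1576 = 7.05004 half-year periods.
In years: 7.05004 / 2 = 3.52502 years.

3.5250 years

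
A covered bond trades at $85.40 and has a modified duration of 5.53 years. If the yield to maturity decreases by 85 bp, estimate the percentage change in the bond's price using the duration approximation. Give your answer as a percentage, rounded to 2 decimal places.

Duration approximation: ΔP/P ≈ -D_mod · Δy = -5.53 × (-0.0085) = +0.047005.
As a percentage: +4.7005%.

+4.70%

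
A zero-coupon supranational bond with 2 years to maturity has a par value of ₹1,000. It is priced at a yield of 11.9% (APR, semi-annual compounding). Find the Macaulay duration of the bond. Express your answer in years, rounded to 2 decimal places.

A zero-coupon bond has a single cash flow at maturity, so its Macaulay duration equals its maturity: 2 years.
(Equivalently: 4 semi-annual periods ÷ 2 = 2 years.)

2.00 years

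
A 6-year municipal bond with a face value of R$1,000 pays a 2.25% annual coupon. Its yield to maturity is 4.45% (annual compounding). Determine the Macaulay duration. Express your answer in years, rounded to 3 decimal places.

5.656 years

Periodic yield y = 0.0445. Discount each cash flow and weight by its year:
  t   CF        PV=CF/(1+0.0445)^t    t·PV
  1        22.50        21.5414        21.5414
  2        22.50        20.6237        41.2473
  3        22.50        19.7450        59.2350
  4        22.50        18.9038        75.6151
  5        22.50        18.0984        90.4920
  6     1,022.50       787.4313     4,724.5875
  Σ                    886.3435     5,012.7184
Price P = Σ PV = 886.3435.
Macaulay duration = Σ(t·PV) / P = 5,012.7184 / 886.3435 = 5.65550 years.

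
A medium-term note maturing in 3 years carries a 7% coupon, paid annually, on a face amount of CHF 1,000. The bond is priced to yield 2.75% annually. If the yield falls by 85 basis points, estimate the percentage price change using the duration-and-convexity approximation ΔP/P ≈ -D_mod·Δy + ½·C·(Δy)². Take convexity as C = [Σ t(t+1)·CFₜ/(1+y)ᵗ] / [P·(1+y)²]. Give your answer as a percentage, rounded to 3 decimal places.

+2.370%

With y = 0.0275:
  t   CF        PV=CF/(1+0.0275)^t    t·PV        t(t+1)·PV
  1        70.00        68.1265        68.1265         136.2530
  2        70.00        66.3032       132.6064         397.8191
  3     1,070.00       986.3664     2,959.0993      11,836.3972
  Σ                  1,120.7961     3,159.8322      12,370.4694
P = 1,120.7961; D_Mac = 2.81927 yrs; D_mod = 2.74382 yrs; C = 10.45432.
Duration effect: -2.74382 × (-0.0085) = +0.023322
Convexity effect: 0.5 × 10.45432 × (-0.0085)² = +0.0003777
ΔP/P ≈ +0.023322 + 0.0003777 = +0.023700 = +2.3700%.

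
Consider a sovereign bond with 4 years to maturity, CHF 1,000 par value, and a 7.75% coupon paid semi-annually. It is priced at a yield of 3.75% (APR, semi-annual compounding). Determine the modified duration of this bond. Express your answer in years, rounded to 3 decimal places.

Periodic yield y = 0.01875. First find Macaulay duration:
  t   CF        PV=CF/(1+0.01875)^t    t·PV
  1        38.75        38.0368        38.0368
  2        38.75        37.3367        74.6735
  3        38.75        36.6496       109.9487
  4        38.75        35.9750       143.9001
  5        38.75        35.3129       176.5646
  6        38.75        34.6630       207.9779
  7        38.75        34.0250       238.1751
  8     1,038.75       895.3030     7,162.4244
  Σ                  1,147.3021     8,151.7011
P = 1,147.3021; Macaulay duration = 8,151.7011 / 1,147.3021 = 7.10510 half-year periods = 3.55255 years.
Modified duration = D_Mac / (1 + y) = 3.55255 / 1.01875 = 3.48717 years.

3.487 years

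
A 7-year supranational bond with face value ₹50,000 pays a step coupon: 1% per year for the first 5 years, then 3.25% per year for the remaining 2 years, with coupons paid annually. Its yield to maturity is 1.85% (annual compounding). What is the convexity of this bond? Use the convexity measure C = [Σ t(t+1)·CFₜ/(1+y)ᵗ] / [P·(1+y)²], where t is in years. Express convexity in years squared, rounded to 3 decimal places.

With y = 0.0185:
  t   CF        PV=CF/(1+0.0185)^t    t·PV        t(t+1)·PV
  1       500.00       490.9180       490.9180         981.8360
  2       500.00       482.0010       964.0020       2,892.0060
  3       500.00       473.2459     1,419.7378       5,678.9514
  4       500.00       464.6499     1,858.5997       9,292.9985
  5       500.00       456.2100     2,281.0502      13,686.3012
  6     1,625.00     1,455.7512     8,734.5074      61,141.5516
  7    51,625.00    45,408.0478   317,856.3349   2,542,850.6789
  Σ                 49,230.8240   333,605.1500   2,636,524.3236
P = 49,230.8240.
Convexity = Σ t(t+1)·PV / [P·(1+y)²] = 2,636,524.3236 / (49,230.8240 × 1.037342) = 51.62649.

51.626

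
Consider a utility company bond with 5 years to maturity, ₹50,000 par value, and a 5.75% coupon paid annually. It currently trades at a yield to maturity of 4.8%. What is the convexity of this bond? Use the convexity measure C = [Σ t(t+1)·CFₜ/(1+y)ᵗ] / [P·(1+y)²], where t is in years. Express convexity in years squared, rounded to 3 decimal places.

23.670

With y = 0.048:
  t   CF        PV=CF/(1+0.048)^t    t·PV        t(t+1)·PV
  1     2,875.00     2,743.3206     2,743.3206       5,486.6412
  2     2,875.00     2,617.6723     5,235.3447      15,706.0340
  3     2,875.00     2,497.7789     7,493.3368      29,973.3474
  4     2,875.00     2,383.3769     9,533.5074      47,667.5372
  5    52,875.00    41,825.7721   209,128.8607   1,254,773.1642
  Σ                 52,067.9209   234,134.3703   1,353,606.7240
P = 52,067.9209.
Convexity = Σ t(t+1)·PV / [P·(1+y)²] = 1,353,606.7240 / (52,067.9209 × 1.098304) = 23.67008.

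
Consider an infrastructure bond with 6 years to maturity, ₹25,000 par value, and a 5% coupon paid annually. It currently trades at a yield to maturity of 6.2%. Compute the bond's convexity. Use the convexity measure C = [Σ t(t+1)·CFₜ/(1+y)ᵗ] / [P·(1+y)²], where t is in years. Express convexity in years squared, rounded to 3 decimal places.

31.550

With y = 0.062:
  t   CF        PV=CF/(1+0.062)^t    t·PV        t(t+1)·PV
  1     1,250.00     1,177.0245     1,177.0245       2,354.0490
  2     1,250.00     1,108.3093     2,216.6186       6,649.8558
  3     1,250.00     1,043.6057     3,130.8172      12,523.2690
  4     1,250.00       982.6796     3,930.7185      19,653.5923
  5     1,250.00       925.3104     4,626.5518      27,759.3111
  6    26,250.00    18,297.0977   109,782.5863     768,478.1038
  Σ                 23,534.0272   124,864.3169     837,418.1809
P = 23,534.0272.
Convexity = Σ t(t+1)·PV / [P·(1+y)²] = 837,418.1809 / (23,534.0272 × 1.127844) = 31.54984.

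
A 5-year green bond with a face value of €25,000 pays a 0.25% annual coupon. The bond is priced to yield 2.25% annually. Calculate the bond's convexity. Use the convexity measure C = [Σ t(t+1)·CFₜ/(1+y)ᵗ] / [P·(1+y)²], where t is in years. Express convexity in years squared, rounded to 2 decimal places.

28.49

With y = 0.0225:
  t   CF        PV=CF/(1+0.0225)^t    t·PV        t(t+1)·PV
  1        62.50        61.1247        61.1247         122.2494
  2        62.50        59.7797       119.5593         358.6779
  3        62.50        58.4642       175.3926         701.5705
  4        62.50        57.1777       228.7108       1,143.5542
  5    25,062.50    22,423.7275   112,118.6374     672,711.8242
  Σ                 22,660.2737   112,703.4248     675,037.8761
P = 22,660.2737.
Convexity = Σ t(t+1)·PV / [P·(1+y)²] = 675,037.8761 / (22,660.2737 × 1.045506) = 28.49288.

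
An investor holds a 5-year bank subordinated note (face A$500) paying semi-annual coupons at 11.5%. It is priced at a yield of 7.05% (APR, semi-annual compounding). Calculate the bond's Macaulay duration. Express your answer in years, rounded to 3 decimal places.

Periodic yield y = 0.03525. Discount each cash flow and weight by its period:
  t   CF        PV=CF/(1+0.03525)^t    t·PV
  1        28.75        27.7711        27.7711
  2        28.75        26.8255        53.6509
  3        28.75        25.9121        77.7362
  4        28.75        25.0298       100.1191
  5        28.75        24.1775       120.8876
  6        28.75        23.3543       140.1257
  7        28.75        22.5591       157.9135
  8        28.75        21.7909       174.3275
  9        28.75        21.0490       189.4407
  10      528.75       373.9366     3,739.3661
  Σ                    592.4058     4,781.3383
Price P = Σ PV = 592.4058.
Macaulay duration = Σ(t·PV) / P = 4,781.3383 / 592.4058 = 8.07105 half-year periods.
In years: 8.07105 / 2 = 4.03553 years.

4.036 years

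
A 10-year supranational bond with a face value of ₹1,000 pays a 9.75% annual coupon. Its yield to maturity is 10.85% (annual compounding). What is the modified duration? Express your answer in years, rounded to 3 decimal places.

6.046 years

Periodic yield y = 0.1085. First find Macaulay duration:
  t   CF        PV=CF/(1+0.1085)^t    t·PV
  1        97.50        87.9567        87.9567
  2        97.50        79.3475       158.6950
  3        97.50        71.5810       214.7429
  4        97.50        64.5746       258.2985
  5        97.50        58.2541       291.2703
  6        97.50        52.5521       315.3129
  7        97.50        47.4083       331.8584
  8        97.50        42.7680       342.1441
  9        97.50        38.5819       347.2369
  10    1,097.50       391.7848     3,917.8477
  Σ                    934.8090     6,265.3632
P = 934.8090; Macaulay duration = 6,265.3632 / 934.8090 = 6.70229 years.
Modified duration = D_Mac / (1 + y) = 6.70229 / 1.1085 = 6.04627 years.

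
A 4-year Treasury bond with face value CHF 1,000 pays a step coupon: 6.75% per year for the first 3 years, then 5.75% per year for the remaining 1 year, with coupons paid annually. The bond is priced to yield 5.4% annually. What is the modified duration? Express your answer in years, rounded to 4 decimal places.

3.4561 years

Periodic yield y = 0.054. First find Macaulay duration:
  t   CF        PV=CF/(1+0.054)^t    t·PV
  1        67.50        64.0417        64.0417
  2        67.50        60.7607       121.5213
  3        67.50        57.6477       172.9431
  4     1,057.50       856.8759     3,427.5036
  Σ                  1,039.3260     3,786.0098
P = 1,039.3260; Macaulay duration = 3,786.0098 / 1,039.3260 = 3.64275 years.
Modified duration = D_Mac / (1 + y) = 3.64275 / 1.054 = 3.45612 years.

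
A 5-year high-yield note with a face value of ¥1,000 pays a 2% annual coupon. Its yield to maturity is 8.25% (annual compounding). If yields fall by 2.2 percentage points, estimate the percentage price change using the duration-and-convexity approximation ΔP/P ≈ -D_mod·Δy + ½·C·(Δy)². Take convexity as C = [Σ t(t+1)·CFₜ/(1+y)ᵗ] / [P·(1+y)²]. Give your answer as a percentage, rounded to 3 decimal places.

+10.281%

With y = 0.0825:
  t   CF        PV=CF/(1+0.0825)^t    t·PV        t(t+1)·PV
  1        20.00        18.4758        18.4758          36.9515
  2        20.00        17.0677        34.1353         102.4060
  3        20.00        15.7669        47.3007         189.2028
  4        20.00        14.5653        58.2611         291.3053
  5     1,020.00       686.2157     3,431.0785      20,586.4708
  Σ                    752.0913     3,589.2513      21,206.3364
P = 752.0913; D_Mac = 4.77236 yrs; D_mod = 4.40865 yrs; C = 24.06242.
Duration effect: -4.40865 × (-0.022) = +0.096990
Convexity effect: 0.5 × 24.06242 × (-0.022)² = +0.0058231
ΔP/P ≈ +0.096990 + 0.0058231 = +0.102813 = +10.2813%.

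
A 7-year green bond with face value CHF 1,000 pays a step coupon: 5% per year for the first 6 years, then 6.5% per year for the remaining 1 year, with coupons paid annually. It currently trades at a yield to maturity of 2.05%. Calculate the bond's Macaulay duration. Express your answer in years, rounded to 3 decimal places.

6.173 years

Periodic yield y = 0.0205. Discount each cash flow and weight by its year:
  t   CF        PV=CF/(1+0.0205)^t    t·PV
  1        50.00        48.9956        48.9956
  2        50.00        48.0114        96.0227
  3        50.00        47.0469       141.1407
  4        50.00        46.1018       184.4072
  5        50.00        45.1757       225.8785
  6        50.00        44.2682       265.6093
  7     1,065.00       923.9714     6,467.8000
  Σ                  1,203.5710     7,429.8541
Price P = Σ PV = 1,203.5710.
Macaulay duration = Σ(t·PV) / P = 7,429.8541 / 1,203.5710 = 6.17317 years.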